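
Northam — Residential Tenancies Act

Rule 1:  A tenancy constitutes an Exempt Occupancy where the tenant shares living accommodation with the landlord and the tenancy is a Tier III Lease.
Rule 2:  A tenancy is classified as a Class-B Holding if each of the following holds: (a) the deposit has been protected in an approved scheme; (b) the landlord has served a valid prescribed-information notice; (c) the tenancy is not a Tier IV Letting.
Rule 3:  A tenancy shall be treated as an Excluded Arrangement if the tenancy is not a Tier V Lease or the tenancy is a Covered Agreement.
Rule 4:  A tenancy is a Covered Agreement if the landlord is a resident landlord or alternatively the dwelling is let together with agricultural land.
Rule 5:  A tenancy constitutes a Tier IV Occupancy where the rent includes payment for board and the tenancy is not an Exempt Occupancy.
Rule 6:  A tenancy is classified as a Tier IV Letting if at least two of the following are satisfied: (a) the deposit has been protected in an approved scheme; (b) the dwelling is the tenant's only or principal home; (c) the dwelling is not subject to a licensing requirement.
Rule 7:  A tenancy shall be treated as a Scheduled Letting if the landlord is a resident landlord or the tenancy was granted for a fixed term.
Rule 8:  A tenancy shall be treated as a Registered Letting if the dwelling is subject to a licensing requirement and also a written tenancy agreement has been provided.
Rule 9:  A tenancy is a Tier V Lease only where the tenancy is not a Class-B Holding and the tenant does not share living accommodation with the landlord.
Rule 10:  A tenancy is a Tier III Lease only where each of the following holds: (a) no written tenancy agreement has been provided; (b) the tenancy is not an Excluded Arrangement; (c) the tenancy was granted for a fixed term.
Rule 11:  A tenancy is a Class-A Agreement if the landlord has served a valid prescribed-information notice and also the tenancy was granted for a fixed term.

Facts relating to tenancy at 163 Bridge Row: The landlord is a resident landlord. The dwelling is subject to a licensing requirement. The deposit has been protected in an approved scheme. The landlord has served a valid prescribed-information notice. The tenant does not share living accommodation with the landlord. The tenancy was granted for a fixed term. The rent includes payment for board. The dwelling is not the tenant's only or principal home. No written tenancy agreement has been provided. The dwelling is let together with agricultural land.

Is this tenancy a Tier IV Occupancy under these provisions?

Under rule 6: the deposit has been protected in an approved scheme? yes; the dwelling is the tenant's only or principal home? no; the dwelling is not subject to a licensing requirement? no — 1 of 3 hold (need ≥2) → not satisfied.
Under rule 2: the deposit has been protected in an approved scheme? yes; and the landlord has served a valid prescribed-information notice? yes; and not a Tier IV Letting (rule 6)? yes. So the tenancy is a Class-B Holding.
Under rule 9: not a Class-B Holding (rule 2)? no; and the tenant does not share living accommodation with the landlord? yes. So the tenancy is not a Tier V Lease.
Under rule 4: the landlord is a resident landlord? yes; or the dwelling is let together with agricultural land? yes. So the tenancy is a Covered Agreement.
Under rule 3: not a Tier V Lease (rule 9)? yes; or Covered Agreement (rule 4)? yes. So the tenancy is an Excluded Arrangement.
Under rule 10: no written tenancy agreement has been provided? yes; and not an Excluded Arrangement (rule 3)? no; and the tenancy was granted for a fixed term? yes. So the tenancy is not a Tier III Lease.
Under rule 1: the tenant shares living accommodation with the landlord? no; and Tier III Lease (rule 10)? no. So the tenancy is not an Exempt Occupancy.
Under rule 5: the rent includes payment for board? yes; and not an Exempt Occupancy (rule 1)? yes. So the tenancy is a Tier IV Occupancy.

Yes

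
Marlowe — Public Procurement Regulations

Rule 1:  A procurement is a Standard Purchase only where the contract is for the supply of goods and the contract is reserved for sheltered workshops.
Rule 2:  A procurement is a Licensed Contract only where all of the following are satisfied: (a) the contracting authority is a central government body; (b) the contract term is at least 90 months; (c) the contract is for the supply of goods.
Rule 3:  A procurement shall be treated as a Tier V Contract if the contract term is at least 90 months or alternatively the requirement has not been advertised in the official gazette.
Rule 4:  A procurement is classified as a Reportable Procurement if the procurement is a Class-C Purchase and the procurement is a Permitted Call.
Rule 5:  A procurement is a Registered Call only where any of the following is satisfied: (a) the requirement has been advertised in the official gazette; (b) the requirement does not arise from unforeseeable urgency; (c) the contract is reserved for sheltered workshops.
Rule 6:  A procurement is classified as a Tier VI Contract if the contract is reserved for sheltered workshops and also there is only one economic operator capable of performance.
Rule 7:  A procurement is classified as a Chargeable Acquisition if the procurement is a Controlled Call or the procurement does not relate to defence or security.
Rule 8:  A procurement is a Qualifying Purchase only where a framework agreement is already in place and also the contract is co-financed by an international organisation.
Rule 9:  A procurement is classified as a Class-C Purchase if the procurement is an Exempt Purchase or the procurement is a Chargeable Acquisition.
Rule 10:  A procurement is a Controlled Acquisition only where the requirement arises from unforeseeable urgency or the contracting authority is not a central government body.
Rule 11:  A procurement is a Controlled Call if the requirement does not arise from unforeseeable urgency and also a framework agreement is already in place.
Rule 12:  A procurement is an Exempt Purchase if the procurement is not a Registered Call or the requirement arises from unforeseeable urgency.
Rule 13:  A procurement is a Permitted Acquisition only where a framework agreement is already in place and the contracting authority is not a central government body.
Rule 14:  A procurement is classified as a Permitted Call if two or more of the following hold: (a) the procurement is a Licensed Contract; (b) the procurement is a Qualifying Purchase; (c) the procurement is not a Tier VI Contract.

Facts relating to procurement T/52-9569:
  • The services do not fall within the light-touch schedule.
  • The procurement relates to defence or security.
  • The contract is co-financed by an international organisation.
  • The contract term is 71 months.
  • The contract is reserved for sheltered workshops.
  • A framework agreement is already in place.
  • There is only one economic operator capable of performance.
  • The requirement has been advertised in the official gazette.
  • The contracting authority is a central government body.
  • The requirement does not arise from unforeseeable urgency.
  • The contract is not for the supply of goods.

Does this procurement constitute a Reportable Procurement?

No

rule 5 — Registered Call: [the requirement has been advertised in the official gazette? yes] OR [the requirement does not arise from unforeseeable urgency? yes] OR [the contract is reserved for sheltered workshops? yes] → satisfied.
rule 12 — Exempt Purchase: [not a Registered Call (rule 5)? no] OR [the requirement arises from unforeseeable urgency? no] → not satisfied.
rule 11 — Controlled Call: [the requirement does not arise from unforeseeable urgency? yes] AND [a framework agreement is already in place? yes] → satisfied.
rule 7 — Chargeable Acquisition: [Controlled Call (rule 11)? yes] OR [the procurement does not relate to defence or security? no] → satisfied.
rule 9 — Class-C Purchase: [Exempt Purchase (rule 12)? no] OR [Chargeable Acquisition (rule 7)? yes] → satisfied.
rule 2 — Licensed Contract: [the contracting authority is a central government body? yes] AND [contract term: 71 months ≥ 90 months? no] AND [the contract is for the supply of goods? no] → not satisfied.
rule 8 — Qualifying Purchase: [a framework agreement is already in place? yes] AND [the contract is co-financed by an international organisation? yes] → satisfied.
rule 6 — Tier VI Contract: [the contract is reserved for sheltered workshops? yes] AND [there is only one economic operator capable of performance? yes] → satisfied.
rule 14 — Permitted Call: Licensed Contract (rule 2)? no; Qualifying Purchase (rule 8)? yes; not a Tier VI Contract (rule 6)? no — 1 of 3 hold (need ≥2) → not satisfied.
rule 4 — Reportable Procurement: [Class-C Purchase (rule 9)? yes] AND [Permitted Call (rule 14)? no] → not satisfied.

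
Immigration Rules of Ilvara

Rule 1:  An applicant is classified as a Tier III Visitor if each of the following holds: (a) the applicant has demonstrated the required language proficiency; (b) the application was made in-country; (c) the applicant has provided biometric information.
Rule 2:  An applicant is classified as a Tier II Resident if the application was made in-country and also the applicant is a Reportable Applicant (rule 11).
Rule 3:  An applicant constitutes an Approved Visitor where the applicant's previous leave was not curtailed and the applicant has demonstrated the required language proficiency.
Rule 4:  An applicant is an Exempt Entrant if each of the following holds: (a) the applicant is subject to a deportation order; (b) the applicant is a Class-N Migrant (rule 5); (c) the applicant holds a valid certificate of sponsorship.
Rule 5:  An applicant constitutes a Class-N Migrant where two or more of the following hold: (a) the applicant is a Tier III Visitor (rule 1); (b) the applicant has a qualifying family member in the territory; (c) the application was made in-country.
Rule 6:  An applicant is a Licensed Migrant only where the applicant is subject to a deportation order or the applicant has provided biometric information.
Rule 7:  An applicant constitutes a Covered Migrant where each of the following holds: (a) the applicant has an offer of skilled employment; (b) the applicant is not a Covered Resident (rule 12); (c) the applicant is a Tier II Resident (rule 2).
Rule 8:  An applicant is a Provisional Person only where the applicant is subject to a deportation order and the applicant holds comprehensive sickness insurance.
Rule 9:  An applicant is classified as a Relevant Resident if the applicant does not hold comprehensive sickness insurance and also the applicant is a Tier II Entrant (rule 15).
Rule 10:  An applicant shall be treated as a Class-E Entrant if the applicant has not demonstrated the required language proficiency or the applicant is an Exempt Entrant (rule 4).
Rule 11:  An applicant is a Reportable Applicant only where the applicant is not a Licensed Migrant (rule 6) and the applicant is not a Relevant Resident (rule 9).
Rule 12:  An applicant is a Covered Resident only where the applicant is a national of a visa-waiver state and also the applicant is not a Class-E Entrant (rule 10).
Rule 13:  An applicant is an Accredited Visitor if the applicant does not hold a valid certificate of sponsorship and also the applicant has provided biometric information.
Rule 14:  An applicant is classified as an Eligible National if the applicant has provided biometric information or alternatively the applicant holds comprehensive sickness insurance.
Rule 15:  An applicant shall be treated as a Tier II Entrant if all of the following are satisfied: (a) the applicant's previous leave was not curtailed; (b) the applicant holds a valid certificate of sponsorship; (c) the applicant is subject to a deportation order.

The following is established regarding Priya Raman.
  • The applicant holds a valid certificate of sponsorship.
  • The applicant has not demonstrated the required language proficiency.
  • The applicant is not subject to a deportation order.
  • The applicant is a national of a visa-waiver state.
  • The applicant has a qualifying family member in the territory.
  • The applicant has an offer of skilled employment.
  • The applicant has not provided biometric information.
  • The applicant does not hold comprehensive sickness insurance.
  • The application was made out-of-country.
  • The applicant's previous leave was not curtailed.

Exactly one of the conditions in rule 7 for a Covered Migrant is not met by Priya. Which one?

rule 1 — Tier III Visitor: [the applicant has demonstrated the required language proficiency? no] AND [the application was made in-country? no] AND [the applicant has provided biometric information? no] → not satisfied.
rule 5 — Class-N Migrant: Tier III Visitor (rule 1)? no; the applicant has a qualifying family member in the territory? yes; the application was made in-country? no — 1 of 3 hold (need ≥2) → not satisfied.
rule 4 — Exempt Entrant: [the applicant is subject to a deportation order? no] AND [Class-N Migrant (rule 5)? no] AND [the applicant holds a valid certificate of sponsorship? yes] → not satisfied.
rule 10 — Class-E Entrant: [the applicant has not demonstrated the required language proficiency? yes] OR [Exempt Entrant (rule 4)? no] → satisfied.
rule 12 — Covered Resident: [the applicant is a national of a visa-waiver state? yes] AND [not a Class-E Entrant (rule 10)? no] → not satisfied.
rule 6 — Licensed Migrant: [the applicant is subject to a deportation order? no] OR [the applicant has provided biometric information? no] → not satisfied.
rule 15 — Tier II Entrant: [the applicant's previous leave was not curtailed? yes] AND [the applicant holds a valid certificate of sponsorship? yes] AND [the applicant is subject to a deportation order? no] → not satisfied.
rule 9 — Relevant Resident: [the applicant does not hold comprehensive sickness insurance? yes] AND [Tier II Entrant (rule 15)? no] → not satisfied.
rule 11 — Reportable Applicant: [not a Licensed Migrant (rule 6)? yes] AND [not a Relevant Resident (rule 9)? yes] → satisfied.
rule 2 — Tier II Resident: [the application was made in-country? no] AND [Reportable Applicant (rule 11)? yes] → not satisfied.
rule 7 — Covered Migrant: [the applicant has an offer of skilled employment? yes] AND [not a Covered Resident (rule 12)? yes] AND [Tier II Resident (rule 2)? no] → not satisfied.

Tier II Resident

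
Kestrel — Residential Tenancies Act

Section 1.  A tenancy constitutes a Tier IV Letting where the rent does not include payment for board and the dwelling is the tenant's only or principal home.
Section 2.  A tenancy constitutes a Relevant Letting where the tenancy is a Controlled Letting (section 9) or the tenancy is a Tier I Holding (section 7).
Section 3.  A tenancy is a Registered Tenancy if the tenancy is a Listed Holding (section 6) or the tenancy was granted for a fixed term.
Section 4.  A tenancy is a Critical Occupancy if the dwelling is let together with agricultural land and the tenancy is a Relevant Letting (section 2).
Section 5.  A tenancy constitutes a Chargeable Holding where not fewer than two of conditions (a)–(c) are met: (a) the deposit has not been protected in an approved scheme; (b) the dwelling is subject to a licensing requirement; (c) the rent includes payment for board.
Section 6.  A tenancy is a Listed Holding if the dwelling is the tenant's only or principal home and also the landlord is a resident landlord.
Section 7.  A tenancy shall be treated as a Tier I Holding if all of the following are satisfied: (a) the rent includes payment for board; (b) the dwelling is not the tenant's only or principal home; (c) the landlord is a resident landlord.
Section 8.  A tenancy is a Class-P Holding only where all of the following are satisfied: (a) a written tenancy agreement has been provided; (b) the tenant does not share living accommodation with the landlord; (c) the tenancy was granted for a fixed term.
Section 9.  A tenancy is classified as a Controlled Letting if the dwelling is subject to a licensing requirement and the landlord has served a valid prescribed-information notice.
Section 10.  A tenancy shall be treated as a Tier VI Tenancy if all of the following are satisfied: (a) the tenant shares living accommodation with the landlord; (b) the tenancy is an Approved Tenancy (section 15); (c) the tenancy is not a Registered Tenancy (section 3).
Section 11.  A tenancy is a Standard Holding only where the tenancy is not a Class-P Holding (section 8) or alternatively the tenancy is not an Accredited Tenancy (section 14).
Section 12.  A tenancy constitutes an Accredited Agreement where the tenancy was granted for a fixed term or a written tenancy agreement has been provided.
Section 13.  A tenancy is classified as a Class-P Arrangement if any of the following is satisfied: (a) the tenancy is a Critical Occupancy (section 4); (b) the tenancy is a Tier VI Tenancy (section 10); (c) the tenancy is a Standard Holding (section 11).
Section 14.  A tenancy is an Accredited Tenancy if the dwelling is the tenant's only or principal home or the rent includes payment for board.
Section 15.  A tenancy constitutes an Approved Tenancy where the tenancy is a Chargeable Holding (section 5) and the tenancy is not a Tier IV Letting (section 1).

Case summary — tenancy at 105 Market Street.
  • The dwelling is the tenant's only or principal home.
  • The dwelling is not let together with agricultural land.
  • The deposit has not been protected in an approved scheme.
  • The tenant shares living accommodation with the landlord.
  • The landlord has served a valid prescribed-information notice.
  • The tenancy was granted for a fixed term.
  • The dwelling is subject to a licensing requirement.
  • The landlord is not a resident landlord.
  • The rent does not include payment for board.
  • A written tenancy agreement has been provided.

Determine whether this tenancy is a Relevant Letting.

section 9 — Controlled Letting: [the dwelling is subject to a licensing requirement? yes] AND [the landlord has served a valid prescribed-information notice? yes] → satisfied.
section 7 — Tier I Holding: [the rent includes payment for board? no] AND [the dwelling is not the tenant's only or principal home? no] AND [the landlord is a resident landlord? no] → not satisfied.
section 2 — Relevant Letting: [Controlled Letting (section 9)? yes] OR [Tier I Holding (section 7)? no] → satisfied.

Yes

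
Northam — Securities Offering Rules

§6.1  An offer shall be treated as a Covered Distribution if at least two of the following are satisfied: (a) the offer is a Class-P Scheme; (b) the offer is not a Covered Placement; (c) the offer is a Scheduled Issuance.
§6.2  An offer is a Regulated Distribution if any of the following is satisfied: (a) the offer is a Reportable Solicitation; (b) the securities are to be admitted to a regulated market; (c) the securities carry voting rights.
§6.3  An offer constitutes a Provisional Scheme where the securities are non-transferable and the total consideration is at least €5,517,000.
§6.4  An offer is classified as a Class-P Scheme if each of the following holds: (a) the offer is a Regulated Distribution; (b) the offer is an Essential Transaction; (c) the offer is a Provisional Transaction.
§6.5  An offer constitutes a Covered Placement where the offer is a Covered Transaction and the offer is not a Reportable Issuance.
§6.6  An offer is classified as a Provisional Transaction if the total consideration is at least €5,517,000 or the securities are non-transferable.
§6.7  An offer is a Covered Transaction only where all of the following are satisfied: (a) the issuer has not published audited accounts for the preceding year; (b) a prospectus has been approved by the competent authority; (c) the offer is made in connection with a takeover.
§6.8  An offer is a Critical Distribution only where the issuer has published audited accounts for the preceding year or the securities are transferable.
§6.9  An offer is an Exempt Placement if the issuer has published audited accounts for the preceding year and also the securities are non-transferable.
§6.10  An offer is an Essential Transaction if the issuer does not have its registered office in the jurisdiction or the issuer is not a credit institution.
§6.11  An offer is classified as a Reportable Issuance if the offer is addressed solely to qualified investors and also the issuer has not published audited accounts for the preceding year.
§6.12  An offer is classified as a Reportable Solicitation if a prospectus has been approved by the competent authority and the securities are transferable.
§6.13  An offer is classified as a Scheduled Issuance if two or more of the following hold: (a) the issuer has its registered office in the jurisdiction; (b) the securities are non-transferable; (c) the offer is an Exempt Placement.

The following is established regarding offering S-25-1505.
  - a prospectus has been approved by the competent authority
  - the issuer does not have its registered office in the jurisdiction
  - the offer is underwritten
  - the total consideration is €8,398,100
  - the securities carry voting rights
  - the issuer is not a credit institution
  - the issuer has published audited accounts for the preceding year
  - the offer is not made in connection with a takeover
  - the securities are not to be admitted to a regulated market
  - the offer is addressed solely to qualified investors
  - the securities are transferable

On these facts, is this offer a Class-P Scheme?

§6.12 — Reportable Solicitation: [a prospectus has been approved by the competent authority? yes] AND [the securities are transferable? yes] → satisfied.
§6.2 — Regulated Distribution: [Reportable Solicitation (§6.12)? yes] OR [the securities are to be admitted to a regulated market? no] OR [the securities carry voting rights? yes] → satisfied.
§6.10 — Essential Transaction: [the issuer does not have its registered office in the jurisdiction? yes] OR [the issuer is not a credit institution? yes] → satisfied.
§6.6 — Provisional Transaction: [total consideration: €8,398,100 ≥ €5,517,000? yes] OR [the securities are non-transferable? no] → satisfied.
§6.4 — Class-P Scheme: [Regulated Distribution (§6.2)? yes] AND [Essential Transaction (§6.10)? yes] AND [Provisional Transaction (§6.6)? yes] → satisfied.

Yes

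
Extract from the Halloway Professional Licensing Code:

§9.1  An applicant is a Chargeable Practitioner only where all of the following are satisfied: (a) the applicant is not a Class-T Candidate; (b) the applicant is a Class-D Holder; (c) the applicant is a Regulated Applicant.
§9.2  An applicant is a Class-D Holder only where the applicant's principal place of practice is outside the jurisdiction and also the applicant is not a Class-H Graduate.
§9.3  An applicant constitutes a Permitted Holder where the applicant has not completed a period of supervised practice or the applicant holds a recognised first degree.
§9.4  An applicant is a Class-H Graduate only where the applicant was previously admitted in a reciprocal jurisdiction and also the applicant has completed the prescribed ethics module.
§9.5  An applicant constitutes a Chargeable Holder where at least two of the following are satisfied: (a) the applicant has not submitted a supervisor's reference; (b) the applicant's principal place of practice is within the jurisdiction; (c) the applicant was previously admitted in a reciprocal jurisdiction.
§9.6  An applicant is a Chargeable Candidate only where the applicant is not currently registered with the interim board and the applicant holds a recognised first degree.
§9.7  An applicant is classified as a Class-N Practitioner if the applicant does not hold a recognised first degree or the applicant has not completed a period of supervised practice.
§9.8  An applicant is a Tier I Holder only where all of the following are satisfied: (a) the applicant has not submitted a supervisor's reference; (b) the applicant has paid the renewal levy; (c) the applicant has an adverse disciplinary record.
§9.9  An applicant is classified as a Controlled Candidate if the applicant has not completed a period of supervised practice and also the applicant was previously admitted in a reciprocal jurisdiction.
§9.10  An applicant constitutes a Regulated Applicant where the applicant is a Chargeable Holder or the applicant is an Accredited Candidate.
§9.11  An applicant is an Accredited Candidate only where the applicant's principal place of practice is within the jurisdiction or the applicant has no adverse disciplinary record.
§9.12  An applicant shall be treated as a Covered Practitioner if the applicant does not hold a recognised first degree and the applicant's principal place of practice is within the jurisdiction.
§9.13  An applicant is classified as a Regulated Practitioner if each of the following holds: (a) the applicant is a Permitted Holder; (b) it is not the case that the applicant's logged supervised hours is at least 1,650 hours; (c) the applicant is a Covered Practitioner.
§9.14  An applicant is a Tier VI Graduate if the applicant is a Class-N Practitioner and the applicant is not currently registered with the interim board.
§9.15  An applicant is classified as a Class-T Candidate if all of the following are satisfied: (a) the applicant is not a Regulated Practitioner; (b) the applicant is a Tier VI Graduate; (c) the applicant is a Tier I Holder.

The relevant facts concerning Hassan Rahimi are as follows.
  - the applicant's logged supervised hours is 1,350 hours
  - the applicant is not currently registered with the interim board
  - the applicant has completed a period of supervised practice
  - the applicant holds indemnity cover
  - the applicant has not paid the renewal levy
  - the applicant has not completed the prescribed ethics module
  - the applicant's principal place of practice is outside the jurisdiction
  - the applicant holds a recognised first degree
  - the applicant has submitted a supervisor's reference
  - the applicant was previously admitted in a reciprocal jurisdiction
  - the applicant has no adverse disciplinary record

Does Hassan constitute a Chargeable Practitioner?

Yes

§9.3 — Permitted Holder: [the applicant has not completed a period of supervised practice? no] OR [the applicant holds a recognised first degree? yes] → satisfied.
§9.12 — Covered Practitioner: [the applicant does not hold a recognised first degree? no] AND [the applicant's principal place of practice is within the jurisdiction? no] → not satisfied.
§9.13 — Regulated Practitioner: [Permitted Holder (§9.3)? yes] AND [applicant's logged supervised hours: 1,350 hours ≥ 1,650 hours? no, so negated condition yes] AND [Covered Practitioner (§9.12)? no] → not satisfied.
§9.7 — Class-N Practitioner: [the applicant does not hold a recognised first degree? no] OR [the applicant has not completed a period of supervised practice? no] → not satisfied.
§9.14 — Tier VI Graduate: [Class-N Practitioner (§9.7)? no] AND [the applicant is not currently registered with the interim board? yes] → not satisfied.
§9.8 — Tier I Holder: [the applicant has not submitted a supervisor's reference? no] AND [the applicant has paid the renewal levy? no] AND [the applicant has an adverse disciplinary record? no] → not satisfied.
§9.15 — Class-T Candidate: [not a Regulated Practitioner (§9.13)? yes] AND [Tier VI Graduate (§9.14)? no] AND [Tier I Holder (§9.8)? no] → not satisfied.
§9.4 — Class-H Graduate: [the applicant was previously admitted in a reciprocal jurisdiction? yes] AND [the applicant has completed the prescribed ethics module? no] → not satisfied.
§9.2 — Class-D Holder: [the applicant's principal place of practice is outside the jurisdiction? yes] AND [not a Class-H Graduate (§9.4)? yes] → satisfied.
§9.5 — Chargeable Holder: the applicant has not submitted a supervisor's reference? no; the applicant's principal place of practice is within the jurisdiction? no; the applicant was previously admitted in a reciprocal jurisdiction? yes — 1 of 3 hold (need ≥2) → not satisfied.
§9.11 — Accredited Candidate: [the applicant's principal place of practice is within the jurisdiction? no] OR [the applicant has no adverse disciplinary record? yes] → satisfied.
§9.10 — Regulated Applicant: [Chargeable Holder (§9.5)? no] OR [Accredited Candidate (§9.11)? yes] → satisfied.
§9.1 — Chargeable Practitioner: [not a Class-T Candidate (§9.15)? yes] AND [Class-D Holder (§9.2)? yes] AND [Regulated Applicant (§9.10)? yes] → satisfied.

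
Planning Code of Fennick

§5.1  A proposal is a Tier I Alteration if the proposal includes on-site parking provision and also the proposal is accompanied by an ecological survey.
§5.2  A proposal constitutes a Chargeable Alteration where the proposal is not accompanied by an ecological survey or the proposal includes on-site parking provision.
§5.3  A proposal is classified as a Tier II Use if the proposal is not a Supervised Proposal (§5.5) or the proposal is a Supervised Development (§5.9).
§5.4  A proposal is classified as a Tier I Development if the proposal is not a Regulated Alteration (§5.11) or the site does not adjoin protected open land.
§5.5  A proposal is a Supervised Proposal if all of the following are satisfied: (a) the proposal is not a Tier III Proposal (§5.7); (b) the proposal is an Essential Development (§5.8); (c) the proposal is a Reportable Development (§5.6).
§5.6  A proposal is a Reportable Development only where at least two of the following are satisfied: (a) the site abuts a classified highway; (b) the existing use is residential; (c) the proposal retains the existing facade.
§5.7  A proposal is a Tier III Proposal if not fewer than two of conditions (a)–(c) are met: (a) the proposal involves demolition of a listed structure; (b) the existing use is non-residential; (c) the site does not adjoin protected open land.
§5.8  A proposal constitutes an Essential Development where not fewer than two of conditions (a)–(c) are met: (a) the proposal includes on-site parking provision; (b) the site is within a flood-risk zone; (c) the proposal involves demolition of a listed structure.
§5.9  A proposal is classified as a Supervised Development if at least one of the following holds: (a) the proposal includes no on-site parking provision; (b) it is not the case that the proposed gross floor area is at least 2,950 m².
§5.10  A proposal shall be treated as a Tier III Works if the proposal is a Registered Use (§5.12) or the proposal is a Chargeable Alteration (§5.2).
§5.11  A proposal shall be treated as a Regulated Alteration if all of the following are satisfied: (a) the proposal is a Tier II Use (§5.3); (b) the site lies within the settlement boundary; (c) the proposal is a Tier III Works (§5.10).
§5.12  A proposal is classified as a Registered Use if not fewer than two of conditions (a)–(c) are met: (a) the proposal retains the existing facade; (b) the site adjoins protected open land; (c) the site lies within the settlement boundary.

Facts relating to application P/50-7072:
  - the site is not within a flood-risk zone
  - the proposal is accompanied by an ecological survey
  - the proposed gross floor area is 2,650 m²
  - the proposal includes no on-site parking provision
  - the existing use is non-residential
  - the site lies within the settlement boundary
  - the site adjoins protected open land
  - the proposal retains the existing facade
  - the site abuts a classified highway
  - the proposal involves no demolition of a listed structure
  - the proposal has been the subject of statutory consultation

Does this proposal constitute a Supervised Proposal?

§5.7 — Tier III Proposal: the proposal involves demolition of a listed structure? no; the existing use is non-residential? yes; the site does not adjoin protected open land? no — 1 of 3 hold (need ≥2) → not satisfied.
§5.8 — Essential Development: the proposal includes on-site parking provision? no; the site is within a flood-risk zone? no; the proposal involves demolition of a listed structure? no — 0 of 3 hold (need ≥2) → not satisfied.
§5.6 — Reportable Development: the site abuts a classified highway? yes; the existing use is residential? no; the proposal retains the existing facade? yes — 2 of 3 hold (need ≥2) → satisfied.
§5.5 — Supervised Proposal: [not a Tier III Proposal (§5.7)? yes] AND [Essential Development (§5.8)? no] AND [Reportable Development (§5.6)? yes] → not satisfied.

No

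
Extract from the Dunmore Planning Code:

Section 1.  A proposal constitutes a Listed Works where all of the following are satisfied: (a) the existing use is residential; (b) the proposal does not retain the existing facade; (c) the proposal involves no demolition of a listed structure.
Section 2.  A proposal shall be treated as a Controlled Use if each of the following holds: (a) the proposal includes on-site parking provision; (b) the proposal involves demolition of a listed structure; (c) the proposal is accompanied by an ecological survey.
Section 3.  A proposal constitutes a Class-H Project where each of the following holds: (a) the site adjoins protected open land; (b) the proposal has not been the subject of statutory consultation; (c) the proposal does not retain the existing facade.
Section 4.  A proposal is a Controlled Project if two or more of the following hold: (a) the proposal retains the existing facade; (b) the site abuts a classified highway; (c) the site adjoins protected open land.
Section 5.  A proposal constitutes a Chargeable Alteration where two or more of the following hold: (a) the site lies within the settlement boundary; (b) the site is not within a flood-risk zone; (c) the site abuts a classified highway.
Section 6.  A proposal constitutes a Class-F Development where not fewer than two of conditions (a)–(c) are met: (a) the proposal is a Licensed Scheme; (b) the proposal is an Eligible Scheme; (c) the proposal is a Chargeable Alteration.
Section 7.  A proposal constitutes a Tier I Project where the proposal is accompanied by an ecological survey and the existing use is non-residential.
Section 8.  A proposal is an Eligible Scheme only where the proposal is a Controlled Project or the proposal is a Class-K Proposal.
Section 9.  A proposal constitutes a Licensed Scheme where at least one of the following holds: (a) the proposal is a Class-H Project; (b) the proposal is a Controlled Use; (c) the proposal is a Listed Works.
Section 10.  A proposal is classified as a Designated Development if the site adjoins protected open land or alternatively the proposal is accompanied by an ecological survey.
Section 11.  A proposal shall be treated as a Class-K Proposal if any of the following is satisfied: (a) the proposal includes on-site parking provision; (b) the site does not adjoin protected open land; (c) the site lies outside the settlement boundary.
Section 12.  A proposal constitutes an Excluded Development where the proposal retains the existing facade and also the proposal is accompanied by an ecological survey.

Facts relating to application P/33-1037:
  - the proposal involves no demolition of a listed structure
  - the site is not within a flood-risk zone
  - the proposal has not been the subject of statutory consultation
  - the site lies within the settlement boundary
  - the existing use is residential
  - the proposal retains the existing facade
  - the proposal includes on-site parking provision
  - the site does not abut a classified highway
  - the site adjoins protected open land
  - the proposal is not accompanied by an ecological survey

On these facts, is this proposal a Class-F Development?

Under section 3: the site adjoins protected open land? yes; and the proposal has not been the subject of statutory consultation? yes; and the proposal does not retain the existing facade? no. So the proposal is not a Class-H Project.
Under section 2: the proposal includes on-site parking provision? yes; and the proposal involves demolition of a listed structure? no; and the proposal is accompanied by an ecological survey? no. So the proposal is not a Controlled Use.
Under section 1: the existing use is residential? yes; and the proposal does not retain the existing facade? no; and the proposal involves no demolition of a listed structure? yes. So the proposal is not a Listed Works.
Under section 9: Class-H Project (section 3)? no; or Controlled Use (section 2)? no; or Listed Works (section 1)? no. So the proposal is not a Licensed Scheme.
Under section 4: the proposal retains the existing facade? yes; the site abuts a classified highway? no; the site adjoins protected open land? yes — 2 of 3 hold (need ≥2) → satisfied.
Under section 11: the proposal includes on-site parking provision? yes; or the site does not adjoin protected open land? no; or the site lies outside the settlement boundary? no. So the proposal is a Class-K Proposal.
Under section 8: Controlled Project (section 4)? yes; or Class-K Proposal (section 11)? yes. So the proposal is an Eligible Scheme.
Under section 5: the site lies within the settlement boundary? yes; the site is not within a flood-risk zone? yes; the site abuts a classified highway? no — 2 of 3 hold (need ≥2) → satisfied.
Under section 6: Licensed Scheme (section 9)? no; Eligible Scheme (section 8)? yes; Chargeable Alteration (section 5)? yes — 2 of 3 hold (need ≥2) → satisfied.

Yes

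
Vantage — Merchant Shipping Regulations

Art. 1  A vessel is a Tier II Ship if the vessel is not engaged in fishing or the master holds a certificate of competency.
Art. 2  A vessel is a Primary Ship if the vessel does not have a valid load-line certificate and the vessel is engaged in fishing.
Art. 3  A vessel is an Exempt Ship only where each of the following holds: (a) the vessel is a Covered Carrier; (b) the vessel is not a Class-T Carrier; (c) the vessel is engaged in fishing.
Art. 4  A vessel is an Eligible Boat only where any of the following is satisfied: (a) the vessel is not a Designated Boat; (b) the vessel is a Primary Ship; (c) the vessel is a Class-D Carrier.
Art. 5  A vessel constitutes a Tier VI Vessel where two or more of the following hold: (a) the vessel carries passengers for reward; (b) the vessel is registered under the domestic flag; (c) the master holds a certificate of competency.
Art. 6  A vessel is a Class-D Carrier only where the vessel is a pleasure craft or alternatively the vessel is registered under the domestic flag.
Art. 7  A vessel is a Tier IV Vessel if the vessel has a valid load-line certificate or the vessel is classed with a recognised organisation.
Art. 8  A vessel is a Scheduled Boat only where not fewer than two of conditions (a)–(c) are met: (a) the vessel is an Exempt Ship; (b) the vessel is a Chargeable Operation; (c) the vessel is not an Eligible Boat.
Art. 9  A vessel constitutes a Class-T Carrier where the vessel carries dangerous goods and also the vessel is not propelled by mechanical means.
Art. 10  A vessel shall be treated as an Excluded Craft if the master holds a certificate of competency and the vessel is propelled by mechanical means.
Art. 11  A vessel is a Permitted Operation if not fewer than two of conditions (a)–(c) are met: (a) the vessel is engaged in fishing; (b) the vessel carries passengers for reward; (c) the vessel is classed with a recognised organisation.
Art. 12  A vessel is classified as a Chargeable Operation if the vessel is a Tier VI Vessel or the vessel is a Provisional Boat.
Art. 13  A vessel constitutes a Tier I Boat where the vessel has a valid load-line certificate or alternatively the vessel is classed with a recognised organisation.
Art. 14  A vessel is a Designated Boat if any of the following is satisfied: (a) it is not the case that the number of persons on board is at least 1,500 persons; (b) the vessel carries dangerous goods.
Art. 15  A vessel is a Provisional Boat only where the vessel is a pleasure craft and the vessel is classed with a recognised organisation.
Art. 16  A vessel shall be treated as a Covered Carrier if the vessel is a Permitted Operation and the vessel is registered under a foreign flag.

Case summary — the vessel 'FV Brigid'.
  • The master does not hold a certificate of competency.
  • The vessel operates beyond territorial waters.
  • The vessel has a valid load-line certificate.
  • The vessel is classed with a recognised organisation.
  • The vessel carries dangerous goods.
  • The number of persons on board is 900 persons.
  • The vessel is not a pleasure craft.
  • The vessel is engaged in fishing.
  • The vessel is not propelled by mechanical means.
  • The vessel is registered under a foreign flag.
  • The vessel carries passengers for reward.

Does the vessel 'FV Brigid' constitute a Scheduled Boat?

No

article 11 — Permitted Operation: the vessel is engaged in fishing? yes; the vessel carries passengers for reward? yes; the vessel is classed with a recognised organisation? yes — 3 of 3 hold (need ≥2) → satisfied.
article 16 — Covered Carrier: [Permitted Operation (article 11)? yes] AND [the vessel is registered under a foreign flag? yes] → satisfied.
article 9 — Class-T Carrier: [the vessel carries dangerous goods? yes] AND [the vessel is not propelled by mechanical means? yes] → satisfied.
article 3 — Exempt Ship: [Covered Carrier (article 16)? yes] AND [not a Class-T Carrier (article 9)? no] AND [the vessel is engaged in fishing? yes] → not satisfied.
article 5 — Tier VI Vessel: the vessel carries passengers for reward? yes; the vessel is registered under the domestic flag? no; the master holds a certificate of competency? no — 1 of 3 hold (need ≥2) → not satisfied.
article 15 — Provisional Boat: [the vessel is a pleasure craft? no] AND [the vessel is classed with a recognised organisation? yes] → not satisfied.
article 12 — Chargeable Operation: [Tier VI Vessel (article 5)? no] OR [Provisional Boat (article 15)? no] → not satisfied.
article 14 — Designated Boat: [number of persons on board: 900 persons ≥ 1,500 persons? no, so negated condition yes] OR [the vessel carries dangerous goods? yes] → satisfied.
article 2 — Primary Ship: [the vessel does not have a valid load-line certificate? no] AND [the vessel is engaged in fishing? yes] → not satisfied.
article 6 — Class-D Carrier: [the vessel is a pleasure craft? no] OR [the vessel is registered under the domestic flag? no] → not satisfied.
article 4 — Eligible Boat: [not a Designated Boat (article 14)? no] OR [Primary Ship (article 2)? no] OR [Class-D Carrier (article 6)? no] → not satisfied.
article 8 — Scheduled Boat: Exempt Ship (article 3)? no; Chargeable Operation (article 12)? no; not an Eligible Boat (article 4)? yes — 1 of 3 hold (need ≥2) → not satisfied.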